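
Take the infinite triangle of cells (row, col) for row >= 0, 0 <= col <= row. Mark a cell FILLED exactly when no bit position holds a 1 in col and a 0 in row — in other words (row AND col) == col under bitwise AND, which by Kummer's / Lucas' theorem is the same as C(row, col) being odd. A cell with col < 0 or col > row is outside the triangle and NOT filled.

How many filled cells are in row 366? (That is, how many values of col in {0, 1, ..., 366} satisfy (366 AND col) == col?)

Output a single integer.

Answer: 64

Derivation:
366 in binary = 101101110
popcount(366) = number of 1-bits in 101101110 = 6
A col c satisfies (366 AND c) == c iff every set bit of c is also set in 366; each of the 6 set bits of 366 can independently be on or off in c.
count = 2^6 = 64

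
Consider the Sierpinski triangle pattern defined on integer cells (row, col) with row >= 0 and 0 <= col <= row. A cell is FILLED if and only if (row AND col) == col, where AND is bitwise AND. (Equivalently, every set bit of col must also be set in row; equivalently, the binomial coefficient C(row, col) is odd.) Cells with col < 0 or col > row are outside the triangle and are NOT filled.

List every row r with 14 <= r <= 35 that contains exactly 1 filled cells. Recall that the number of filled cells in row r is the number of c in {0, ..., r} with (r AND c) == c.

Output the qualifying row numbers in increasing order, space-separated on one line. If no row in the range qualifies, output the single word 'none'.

Answer: none

Derivation:
Row r has 2^popcount(r) filled cells, so we need popcount(r) = log2(1) = 0.
Scan r = 14..35 and keep those with exactly 0 one-bits:
r=14=1110 popcount=3 -> skip
r=15=1111 popcount=4 -> skip
r=16=10000 popcount=1 -> skip
r=17=10001 popcount=2 -> skip
r=18=10010 popcount=2 -> skip
r=19=10011 popcount=3 -> skip
r=20=10100 popcount=2 -> skip
r=21=10101 popcount=3 -> skip
r=22=10110 popcount=3 -> skip
r=23=10111 popcount=4 -> skip
r=24=11000 popcount=2 -> skip
r=25=11001 popcount=3 -> skip
r=26=11010 popcount=3 -> skip
r=27=11011 popcount=4 -> skip
r=28=11100 popcount=3 -> skip
r=29=11101 popcount=4 -> skip
r=30=11110 popcount=4 -> skip
r=31=11111 popcount=5 -> skip
r=32=100000 popcount=1 -> skip
r=33=100001 popcount=2 -> skip
r=34=100010 popcount=2 -> skip
r=35=100011 popcount=3 -> skip
Kept rows: none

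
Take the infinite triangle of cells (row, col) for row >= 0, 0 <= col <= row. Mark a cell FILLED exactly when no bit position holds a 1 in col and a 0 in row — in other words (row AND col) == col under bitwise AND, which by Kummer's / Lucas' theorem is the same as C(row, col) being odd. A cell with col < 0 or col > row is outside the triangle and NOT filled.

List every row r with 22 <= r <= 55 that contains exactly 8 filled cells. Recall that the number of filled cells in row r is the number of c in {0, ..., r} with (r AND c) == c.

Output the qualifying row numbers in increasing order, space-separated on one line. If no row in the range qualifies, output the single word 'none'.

Answer: 22 25 26 28 35 37 38 41 42 44 49 50 52

Derivation:
Row r has 2^popcount(r) filled cells, so we need popcount(r) = log2(8) = 3.
Scan r = 22..55 and keep those with exactly 3 one-bits:
r=22=10110 popcount=3 -> KEEP
r=23=10111 popcount=4 -> skip
r=24=11000 popcount=2 -> skip
r=25=11001 popcount=3 -> KEEP
r=26=11010 popcount=3 -> KEEP
r=27=11011 popcount=4 -> skip
r=28=11100 popcount=3 -> KEEP
r=29=11101 popcount=4 -> skip
r=30=11110 popcount=4 -> skip
r=31=11111 popcount=5 -> skip
r=32=100000 popcount=1 -> skip
r=33=100001 popcount=2 -> skip
r=34=100010 popcount=2 -> skip
r=35=100011 popcount=3 -> KEEP
r=36=100100 popcount=2 -> skip
r=37=100101 popcount=3 -> KEEP
r=38=100110 popcount=3 -> KEEP
r=39=100111 popcount=4 -> skip
r=40=101000 popcount=2 -> skip
r=41=101001 popcount=3 -> KEEP
r=42=101010 popcount=3 -> KEEP
r=43=101011 popcount=4 -> skip
r=44=101100 popcount=3 -> KEEP
r=45=101101 popcount=4 -> skip
r=46=101110 popcount=4 -> skip
r=47=101111 popcount=5 -> skip
r=48=110000 popcount=2 -> skip
r=49=110001 popcount=3 -> KEEP
r=50=110010 popcount=3 -> KEEP
r=51=110011 popcount=4 -> skip
r=52=110100 popcount=3 -> KEEP
r=53=110101 popcount=4 -> skip
r=54=110110 popcount=4 -> skip
r=55=110111 popcount=5 -> skip
Kept rows: 22 25 26 28 35 37 38 41 42 44 49 50 52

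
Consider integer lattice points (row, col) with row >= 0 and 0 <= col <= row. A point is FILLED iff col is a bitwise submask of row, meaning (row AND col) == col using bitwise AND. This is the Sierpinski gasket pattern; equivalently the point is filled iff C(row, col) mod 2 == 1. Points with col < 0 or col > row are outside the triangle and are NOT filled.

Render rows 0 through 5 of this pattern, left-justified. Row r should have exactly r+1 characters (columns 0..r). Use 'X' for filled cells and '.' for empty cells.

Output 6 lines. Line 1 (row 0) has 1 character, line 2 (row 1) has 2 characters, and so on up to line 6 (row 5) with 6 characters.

r0=0: X
r1=1: XX
r2=10: X.X
r3=11: XXXX
r4=100: X...X
r5=101: XX..XX

Answer: X
XX
X.X
XXXX
X...X
XX..XX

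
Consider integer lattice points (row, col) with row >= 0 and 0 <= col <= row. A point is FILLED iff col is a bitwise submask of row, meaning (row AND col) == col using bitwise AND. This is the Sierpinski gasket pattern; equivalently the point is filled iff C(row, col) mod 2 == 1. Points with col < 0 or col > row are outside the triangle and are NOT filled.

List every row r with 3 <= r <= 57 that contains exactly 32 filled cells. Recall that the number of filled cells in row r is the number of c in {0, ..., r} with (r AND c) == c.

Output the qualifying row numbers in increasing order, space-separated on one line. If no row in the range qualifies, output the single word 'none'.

Answer: 31 47 55

Derivation:
Row r has 2^popcount(r) filled cells, so we need popcount(r) = log2(32) = 5.
Scan r = 3..57 and keep those with exactly 5 one-bits:
r=3=11 popcount=2 -> skip
r=4=100 popcount=1 -> skip
r=5=101 popcount=2 -> skip
r=6=110 popcount=2 -> skip
r=7=111 popcount=3 -> skip
r=8=1000 popcount=1 -> skip
r=9=1001 popcount=2 -> skip
r=10=1010 popcount=2 -> skip
r=11=1011 popcount=3 -> skip
r=12=1100 popcount=2 -> skip
r=13=1101 popcount=3 -> skip
r=14=1110 popcount=3 -> skip
r=15=1111 popcount=4 -> skip
r=16=10000 popcount=1 -> skip
r=17=10001 popcount=2 -> skip
r=18=10010 popcount=2 -> skip
r=19=10011 popcount=3 -> skip
r=20=10100 popcount=2 -> skip
r=21=10101 popcount=3 -> skip
r=22=10110 popcount=3 -> skip
r=23=10111 popcount=4 -> skip
r=24=11000 popcount=2 -> skip
r=25=11001 popcount=3 -> skip
r=26=11010 popcount=3 -> skip
r=27=11011 popcount=4 -> skip
r=28=11100 popcount=3 -> skip
r=29=11101 popcount=4 -> skip
r=30=11110 popcount=4 -> skip
r=31=11111 popcount=5 -> KEEP
r=32=100000 popcount=1 -> skip
r=33=100001 popcount=2 -> skip
r=34=100010 popcount=2 -> skip
r=35=100011 popcount=3 -> skip
r=36=100100 popcount=2 -> skip
r=37=100101 popcount=3 -> skip
r=38=100110 popcount=3 -> skip
r=39=100111 popcount=4 -> skip
r=40=101000 popcount=2 -> skip
r=41=101001 popcount=3 -> skip
r=42=101010 popcount=3 -> skip
r=43=101011 popcount=4 -> skip
r=44=101100 popcount=3 -> skip
r=45=101101 popcount=4 -> skip
r=46=101110 popcount=4 -> skip
r=47=101111 popcount=5 -> KEEP
r=48=110000 popcount=2 -> skip
r=49=110001 popcount=3 -> skip
r=50=110010 popcount=3 -> skip
r=51=110011 popcount=4 -> skip
r=52=110100 popcount=3 -> skip
r=53=110101 popcount=4 -> skip
r=54=110110 popcount=4 -> skip
r=55=110111 popcount=5 -> KEEP
r=56=111000 popcount=3 -> skip
r=57=111001 popcount=4 -> skip
Kept rows: 31 47 55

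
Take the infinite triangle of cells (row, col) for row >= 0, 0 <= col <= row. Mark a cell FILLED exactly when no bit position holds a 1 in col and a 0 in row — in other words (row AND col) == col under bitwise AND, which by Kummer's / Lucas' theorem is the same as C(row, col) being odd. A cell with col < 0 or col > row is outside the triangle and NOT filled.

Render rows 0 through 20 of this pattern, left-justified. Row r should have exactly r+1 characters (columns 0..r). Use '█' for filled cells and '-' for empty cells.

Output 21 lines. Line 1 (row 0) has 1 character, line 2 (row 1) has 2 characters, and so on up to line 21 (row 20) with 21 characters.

r0=0: █
r1=1: ██
r2=10: █-█
r3=11: ████
r4=100: █---█
r5=101: ██--██
r6=110: █-█-█-█
r7=111: ████████
r8=1000: █-------█
r9=1001: ██------██
r10=1010: █-█-----█-█
r11=1011: ████----████
r12=1100: █---█---█---█
r13=1101: ██--██--██--██
r14=1110: █-█-█-█-█-█-█-█
r15=1111: ████████████████
r16=10000: █---------------█
r17=10001: ██--------------██
r18=10010: █-█-------------█-█
r19=10011: ████------------████
r20=10100: █---█-----------█---█

Answer: █
██
█-█
████
█---█
██--██
█-█-█-█
████████
█-------█
██------██
█-█-----█-█
████----████
█---█---█---█
██--██--██--██
█-█-█-█-█-█-█-█
████████████████
█---------------█
██--------------██
█-█-------------█-█
████------------████
█---█-----------█---█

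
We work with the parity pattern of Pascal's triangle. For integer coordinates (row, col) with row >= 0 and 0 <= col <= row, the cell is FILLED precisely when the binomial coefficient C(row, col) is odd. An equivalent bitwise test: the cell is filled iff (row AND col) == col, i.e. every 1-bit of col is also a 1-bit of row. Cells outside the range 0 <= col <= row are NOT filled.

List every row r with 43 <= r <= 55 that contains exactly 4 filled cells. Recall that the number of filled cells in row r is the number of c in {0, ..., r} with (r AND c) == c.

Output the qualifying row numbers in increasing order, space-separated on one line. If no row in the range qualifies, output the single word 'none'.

Answer: 48

Derivation:
Row r has 2^popcount(r) filled cells, so we need popcount(r) = log2(4) = 2.
Scan r = 43..55 and keep those with exactly 2 one-bits:
r=43=101011 popcount=4 -> skip
r=44=101100 popcount=3 -> skip
r=45=101101 popcount=4 -> skip
r=46=101110 popcount=4 -> skip
r=47=101111 popcount=5 -> skip
r=48=110000 popcount=2 -> KEEP
r=49=110001 popcount=3 -> skip
r=50=110010 popcount=3 -> skip
r=51=110011 popcount=4 -> skip
r=52=110100 popcount=3 -> skip
r=53=110101 popcount=4 -> skip
r=54=110110 popcount=4 -> skip
r=55=110111 popcount=5 -> skip
Kept rows: 48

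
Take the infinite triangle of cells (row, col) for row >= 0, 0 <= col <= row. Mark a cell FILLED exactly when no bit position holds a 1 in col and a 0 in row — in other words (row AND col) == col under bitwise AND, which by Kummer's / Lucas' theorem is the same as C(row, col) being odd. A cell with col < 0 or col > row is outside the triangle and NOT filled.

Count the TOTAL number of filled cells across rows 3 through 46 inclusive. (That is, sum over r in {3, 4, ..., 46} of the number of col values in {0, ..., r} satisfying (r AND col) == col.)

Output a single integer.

r3=11 pc2: +4 =4
r4=100 pc1: +2 =6
r5=101 pc2: +4 =10
r6=110 pc2: +4 =14
r7=111 pc3: +8 =22
r8=1000 pc1: +2 =24
r9=1001 pc2: +4 =28
r10=1010 pc2: +4 =32
r11=1011 pc3: +8 =40
r12=1100 pc2: +4 =44
r13=1101 pc3: +8 =52
r14=1110 pc3: +8 =60
r15=1111 pc4: +16 =76
r16=10000 pc1: +2 =78
r17=10001 pc2: +4 =82
r18=10010 pc2: +4 =86
r19=10011 pc3: +8 =94
r20=10100 pc2: +4 =98
r21=10101 pc3: +8 =106
r22=10110 pc3: +8 =114
r23=10111 pc4: +16 =130
r24=11000 pc2: +4 =134
r25=11001 pc3: +8 =142
r26=11010 pc3: +8 =150
r27=11011 pc4: +16 =166
r28=11100 pc3: +8 =174
r29=11101 pc4: +16 =190
r30=11110 pc4: +16 =206
r31=11111 pc5: +32 =238
r32=100000 pc1: +2 =240
r33=100001 pc2: +4 =244
r34=100010 pc2: +4 =248
r35=100011 pc3: +8 =256
r36=100100 pc2: +4 =260
r37=100101 pc3: +8 =268
r38=100110 pc3: +8 =276
r39=100111 pc4: +16 =292
r40=101000 pc2: +4 =296
r41=101001 pc3: +8 =304
r42=101010 pc3: +8 =312
r43=101011 pc4: +16 =328
r44=101100 pc3: +8 =336
r45=101101 pc4: +16 =352
r46=101110 pc4: +16 =368

Answer: 368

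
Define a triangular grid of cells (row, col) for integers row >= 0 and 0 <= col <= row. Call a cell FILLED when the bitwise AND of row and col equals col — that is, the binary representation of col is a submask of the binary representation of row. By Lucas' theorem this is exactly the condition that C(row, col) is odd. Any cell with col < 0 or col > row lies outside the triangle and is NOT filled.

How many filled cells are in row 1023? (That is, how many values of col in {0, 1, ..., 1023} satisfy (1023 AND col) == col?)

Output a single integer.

Answer: 1024

Derivation:
1023 in binary = 1111111111
popcount(1023) = number of 1-bits in 1111111111 = 10
A col c satisfies (1023 AND c) == c iff every set bit of c is also set in 1023; each of the 10 set bits of 1023 can independently be on or off in c.
count = 2^10 = 1024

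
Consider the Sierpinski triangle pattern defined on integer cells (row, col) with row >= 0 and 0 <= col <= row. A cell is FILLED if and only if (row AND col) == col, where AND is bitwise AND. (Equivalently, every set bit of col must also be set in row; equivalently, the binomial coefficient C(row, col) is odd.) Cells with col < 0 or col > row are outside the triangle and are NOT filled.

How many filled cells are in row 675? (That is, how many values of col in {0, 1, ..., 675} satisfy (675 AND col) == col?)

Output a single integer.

675 in binary = 1010100011
popcount(675) = number of 1-bits in 1010100011 = 5
A col c satisfies (675 AND c) == c iff every set bit of c is also set in 675; each of the 5 set bits of 675 can independently be on or off in c.
count = 2^5 = 32

Answer: 32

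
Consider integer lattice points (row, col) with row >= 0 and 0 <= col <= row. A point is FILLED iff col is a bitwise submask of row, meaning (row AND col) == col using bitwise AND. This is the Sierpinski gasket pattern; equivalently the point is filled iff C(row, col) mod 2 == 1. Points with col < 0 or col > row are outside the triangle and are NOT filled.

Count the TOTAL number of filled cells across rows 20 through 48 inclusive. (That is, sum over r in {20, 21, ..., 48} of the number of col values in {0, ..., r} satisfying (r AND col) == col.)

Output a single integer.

r20=10100 pc2: +4 =4
r21=10101 pc3: +8 =12
r22=10110 pc3: +8 =20
r23=10111 pc4: +16 =36
r24=11000 pc2: +4 =40
r25=11001 pc3: +8 =48
r26=11010 pc3: +8 =56
r27=11011 pc4: +16 =72
r28=11100 pc3: +8 =80
r29=11101 pc4: +16 =96
r30=11110 pc4: +16 =112
r31=11111 pc5: +32 =144
r32=100000 pc1: +2 =146
r33=100001 pc2: +4 =150
r34=100010 pc2: +4 =154
r35=100011 pc3: +8 =162
r36=100100 pc2: +4 =166
r37=100101 pc3: +8 =174
r38=100110 pc3: +8 =182
r39=100111 pc4: +16 =198
r40=101000 pc2: +4 =202
r41=101001 pc3: +8 =210
r42=101010 pc3: +8 =218
r43=101011 pc4: +16 =234
r44=101100 pc3: +8 =242
r45=101101 pc4: +16 =258
r46=101110 pc4: +16 =274
r47=101111 pc5: +32 =306
r48=110000 pc2: +4 =310

Answer: 310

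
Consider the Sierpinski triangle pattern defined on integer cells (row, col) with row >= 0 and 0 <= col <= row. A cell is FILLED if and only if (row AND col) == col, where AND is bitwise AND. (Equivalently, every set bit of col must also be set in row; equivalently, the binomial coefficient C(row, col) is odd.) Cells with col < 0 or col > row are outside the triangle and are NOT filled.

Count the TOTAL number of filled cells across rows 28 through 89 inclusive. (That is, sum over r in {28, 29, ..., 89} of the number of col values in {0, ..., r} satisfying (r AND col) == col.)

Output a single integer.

Answer: 852

Derivation:
r28=11100 pc3: +8 =8
r29=11101 pc4: +16 =24
r30=11110 pc4: +16 =40
r31=11111 pc5: +32 =72
r32=100000 pc1: +2 =74
r33=100001 pc2: +4 =78
r34=100010 pc2: +4 =82
r35=100011 pc3: +8 =90
r36=100100 pc2: +4 =94
r37=100101 pc3: +8 =102
r38=100110 pc3: +8 =110
r39=100111 pc4: +16 =126
r40=101000 pc2: +4 =130
r41=101001 pc3: +8 =138
r42=101010 pc3: +8 =146
r43=101011 pc4: +16 =162
r44=101100 pc3: +8 =170
r45=101101 pc4: +16 =186
r46=101110 pc4: +16 =202
r47=101111 pc5: +32 =234
r48=110000 pc2: +4 =238
r49=110001 pc3: +8 =246
r50=110010 pc3: +8 =254
r51=110011 pc4: +16 =270
r52=110100 pc3: +8 =278
r53=110101 pc4: +16 =294
r54=110110 pc4: +16 =310
r55=110111 pc5: +32 =342
r56=111000 pc3: +8 =350
r57=111001 pc4: +16 =366
r58=111010 pc4: +16 =382
r59=111011 pc5: +32 =414
r60=111100 pc4: +16 =430
r61=111101 pc5: +32 =462
r62=111110 pc5: +32 =494
r63=111111 pc6: +64 =558
r64=1000000 pc1: +2 =560
r65=1000001 pc2: +4 =564
r66=1000010 pc2: +4 =568
r67=1000011 pc3: +8 =576
r68=1000100 pc2: +4 =580
r69=1000101 pc3: +8 =588
r70=1000110 pc3: +8 =596
r71=1000111 pc4: +16 =612
r72=1001000 pc2: +4 =616
r73=1001001 pc3: +8 =624
r74=1001010 pc3: +8 =632
r75=1001011 pc4: +16 =648
r76=1001100 pc3: +8 =656
r77=1001101 pc4: +16 =672
r78=1001110 pc4: +16 =688
r79=1001111 pc5: +32 =720
r80=1010000 pc2: +4 =724
r81=1010001 pc3: +8 =732
r82=1010010 pc3: +8 =740
r83=1010011 pc4: +16 =756
r84=1010100 pc3: +8 =764
r85=1010101 pc4: +16 =780
r86=1010110 pc4: +16 =796
r87=1010111 pc5: +32 =828
r88=1011000 pc3: +8 =836
r89=1011001 pc4: +16 =852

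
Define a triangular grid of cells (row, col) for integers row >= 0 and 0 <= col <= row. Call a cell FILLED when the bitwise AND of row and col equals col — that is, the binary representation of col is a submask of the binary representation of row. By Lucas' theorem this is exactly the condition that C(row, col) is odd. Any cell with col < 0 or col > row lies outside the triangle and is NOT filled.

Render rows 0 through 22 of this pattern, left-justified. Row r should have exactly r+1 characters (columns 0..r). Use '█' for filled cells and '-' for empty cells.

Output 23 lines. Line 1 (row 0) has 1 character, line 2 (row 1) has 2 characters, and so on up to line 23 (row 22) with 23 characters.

r0=0: █
r1=1: ██
r2=10: █-█
r3=11: ████
r4=100: █---█
r5=101: ██--██
r6=110: █-█-█-█
r7=111: ████████
r8=1000: █-------█
r9=1001: ██------██
r10=1010: █-█-----█-█
r11=1011: ████----████
r12=1100: █---█---█---█
r13=1101: ██--██--██--██
r14=1110: █-█-█-█-█-█-█-█
r15=1111: ████████████████
r16=10000: █---------------█
r17=10001: ██--------------██
r18=10010: █-█-------------█-█
r19=10011: ████------------████
r20=10100: █---█-----------█---█
r21=10101: ██--██----------██--██
r22=10110: █-█-█-█---------█-█-█-█

Answer: █
██
█-█
████
█---█
██--██
█-█-█-█
████████
█-------█
██------██
█-█-----█-█
████----████
█---█---█---█
██--██--██--██
█-█-█-█-█-█-█-█
████████████████
█---------------█
██--------------██
█-█-------------█-█
████------------████
█---█-----------█---█
██--██----------██--██
█-█-█-█---------█-█-█-█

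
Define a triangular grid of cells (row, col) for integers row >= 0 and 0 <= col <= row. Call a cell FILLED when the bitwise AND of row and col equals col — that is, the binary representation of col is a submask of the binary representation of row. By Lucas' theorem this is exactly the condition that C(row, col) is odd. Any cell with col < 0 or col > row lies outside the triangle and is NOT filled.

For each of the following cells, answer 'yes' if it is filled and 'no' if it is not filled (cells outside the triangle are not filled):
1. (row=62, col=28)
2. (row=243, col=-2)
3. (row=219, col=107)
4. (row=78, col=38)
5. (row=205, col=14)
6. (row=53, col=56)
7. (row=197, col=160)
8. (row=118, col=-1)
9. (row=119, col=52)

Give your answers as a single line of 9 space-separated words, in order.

(62,28): row=0b111110, col=0b11100, row AND col = 0b11100 = 28; 28 == 28 -> filled
(243,-2): col outside [0, 243] -> not filled
(219,107): row=0b11011011, col=0b1101011, row AND col = 0b1001011 = 75; 75 != 107 -> empty
(78,38): row=0b1001110, col=0b100110, row AND col = 0b110 = 6; 6 != 38 -> empty
(205,14): row=0b11001101, col=0b1110, row AND col = 0b1100 = 12; 12 != 14 -> empty
(53,56): col outside [0, 53] -> not filled
(197,160): row=0b11000101, col=0b10100000, row AND col = 0b10000000 = 128; 128 != 160 -> empty
(118,-1): col outside [0, 118] -> not filled
(119,52): row=0b1110111, col=0b110100, row AND col = 0b110100 = 52; 52 == 52 -> filled

Answer: yes no no no no no no no yes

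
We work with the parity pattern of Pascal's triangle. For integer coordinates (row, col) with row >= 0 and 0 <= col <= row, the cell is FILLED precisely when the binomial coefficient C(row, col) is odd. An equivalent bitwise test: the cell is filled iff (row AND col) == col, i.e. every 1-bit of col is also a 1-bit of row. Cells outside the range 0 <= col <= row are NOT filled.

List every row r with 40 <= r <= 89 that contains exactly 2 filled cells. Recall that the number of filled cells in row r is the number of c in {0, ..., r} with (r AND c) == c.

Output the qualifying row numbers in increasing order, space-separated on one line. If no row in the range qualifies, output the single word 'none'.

Answer: 64

Derivation:
Row r has 2^popcount(r) filled cells, so we need popcount(r) = log2(2) = 1.
Scan r = 40..89 and keep those with exactly 1 one-bits:
r=40=101000 popcount=2 -> skip
r=41=101001 popcount=3 -> skip
r=42=101010 popcount=3 -> skip
r=43=101011 popcount=4 -> skip
r=44=101100 popcount=3 -> skip
r=45=101101 popcount=4 -> skip
r=46=101110 popcount=4 -> skip
r=47=101111 popcount=5 -> skip
r=48=110000 popcount=2 -> skip
r=49=110001 popcount=3 -> skip
r=50=110010 popcount=3 -> skip
r=51=110011 popcount=4 -> skip
r=52=110100 popcount=3 -> skip
r=53=110101 popcount=4 -> skip
r=54=110110 popcount=4 -> skip
r=55=110111 popcount=5 -> skip
r=56=111000 popcount=3 -> skip
r=57=111001 popcount=4 -> skip
r=58=111010 popcount=4 -> skip
r=59=111011 popcount=5 -> skip
r=60=111100 popcount=4 -> skip
r=61=111101 popcount=5 -> skip
r=62=111110 popcount=5 -> skip
r=63=111111 popcount=6 -> skip
r=64=1000000 popcount=1 -> KEEP
r=65=1000001 popcount=2 -> skip
r=66=1000010 popcount=2 -> skip
r=67=1000011 popcount=3 -> skip
r=68=1000100 popcount=2 -> skip
r=69=1000101 popcount=3 -> skip
r=70=1000110 popcount=3 -> skip
r=71=1000111 popcount=4 -> skip
r=72=1001000 popcount=2 -> skip
r=73=1001001 popcount=3 -> skip
r=74=1001010 popcount=3 -> skip
r=75=1001011 popcount=4 -> skip
r=76=1001100 popcount=3 -> skip
r=77=1001101 popcount=4 -> skip
r=78=1001110 popcount=4 -> skip
r=79=1001111 popcount=5 -> skip
r=80=1010000 popcount=2 -> skip
r=81=1010001 popcount=3 -> skip
r=82=1010010 popcount=3 -> skip
r=83=1010011 popcount=4 -> skip
r=84=1010100 popcount=3 -> skip
r=85=1010101 popcount=4 -> skip
r=86=1010110 popcount=4 -> skip
r=87=1010111 popcount=5 -> skip
r=88=1011000 popcount=3 -> skip
r=89=1011001 popcount=4 -> skip
Kept rows: 64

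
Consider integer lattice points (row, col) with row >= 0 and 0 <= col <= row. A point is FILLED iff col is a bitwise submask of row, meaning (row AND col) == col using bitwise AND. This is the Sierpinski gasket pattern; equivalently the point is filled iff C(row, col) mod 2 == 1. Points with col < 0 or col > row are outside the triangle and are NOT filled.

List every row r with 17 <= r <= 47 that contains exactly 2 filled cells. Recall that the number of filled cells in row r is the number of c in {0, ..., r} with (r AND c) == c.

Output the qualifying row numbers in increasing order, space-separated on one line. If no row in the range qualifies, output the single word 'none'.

Row r has 2^popcount(r) filled cells, so we need popcount(r) = log2(2) = 1.
Scan r = 17..47 and keep those with exactly 1 one-bits:
r=17=10001 popcount=2 -> skip
r=18=10010 popcount=2 -> skip
r=19=10011 popcount=3 -> skip
r=20=10100 popcount=2 -> skip
r=21=10101 popcount=3 -> skip
r=22=10110 popcount=3 -> skip
r=23=10111 popcount=4 -> skip
r=24=11000 popcount=2 -> skip
r=25=11001 popcount=3 -> skip
r=26=11010 popcount=3 -> skip
r=27=11011 popcount=4 -> skip
r=28=11100 popcount=3 -> skip
r=29=11101 popcount=4 -> skip
r=30=11110 popcount=4 -> skip
r=31=11111 popcount=5 -> skip
r=32=100000 popcount=1 -> KEEP
r=33=100001 popcount=2 -> skip
r=34=100010 popcount=2 -> skip
r=35=100011 popcount=3 -> skip
r=36=100100 popcount=2 -> skip
r=37=100101 popcount=3 -> skip
r=38=100110 popcount=3 -> skip
r=39=100111 popcount=4 -> skip
r=40=101000 popcount=2 -> skip
r=41=101001 popcount=3 -> skip
r=42=101010 popcount=3 -> skip
r=43=101011 popcount=4 -> skip
r=44=101100 popcount=3 -> skip
r=45=101101 popcount=4 -> skip
r=46=101110 popcount=4 -> skip
r=47=101111 popcount=5 -> skip
Kept rows: 32

Answer: 32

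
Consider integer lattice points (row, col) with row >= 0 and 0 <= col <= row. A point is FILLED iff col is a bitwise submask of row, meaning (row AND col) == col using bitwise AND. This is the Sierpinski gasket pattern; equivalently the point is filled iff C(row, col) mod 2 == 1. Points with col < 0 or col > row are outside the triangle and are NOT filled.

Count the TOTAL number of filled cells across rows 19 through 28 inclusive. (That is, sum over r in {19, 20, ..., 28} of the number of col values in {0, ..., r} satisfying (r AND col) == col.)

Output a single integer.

Answer: 88

Derivation:
r19=10011 pc3: +8 =8
r20=10100 pc2: +4 =12
r21=10101 pc3: +8 =20
r22=10110 pc3: +8 =28
r23=10111 pc4: +16 =44
r24=11000 pc2: +4 =48
r25=11001 pc3: +8 =56
r26=11010 pc3: +8 =64
r27=11011 pc4: +16 =80
r28=11100 pc3: +8 =88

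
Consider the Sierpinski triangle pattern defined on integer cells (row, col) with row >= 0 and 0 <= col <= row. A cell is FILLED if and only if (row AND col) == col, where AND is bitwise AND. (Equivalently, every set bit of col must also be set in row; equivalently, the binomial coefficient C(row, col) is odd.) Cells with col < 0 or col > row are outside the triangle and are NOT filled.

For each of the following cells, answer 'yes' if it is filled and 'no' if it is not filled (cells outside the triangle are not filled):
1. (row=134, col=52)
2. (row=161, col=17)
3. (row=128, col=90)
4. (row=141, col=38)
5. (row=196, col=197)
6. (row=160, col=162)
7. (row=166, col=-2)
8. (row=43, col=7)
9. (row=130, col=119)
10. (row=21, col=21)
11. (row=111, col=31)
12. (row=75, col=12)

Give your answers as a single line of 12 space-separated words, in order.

(134,52): row=0b10000110, col=0b110100, row AND col = 0b100 = 4; 4 != 52 -> empty
(161,17): row=0b10100001, col=0b10001, row AND col = 0b1 = 1; 1 != 17 -> empty
(128,90): row=0b10000000, col=0b1011010, row AND col = 0b0 = 0; 0 != 90 -> empty
(141,38): row=0b10001101, col=0b100110, row AND col = 0b100 = 4; 4 != 38 -> empty
(196,197): col outside [0, 196] -> not filled
(160,162): col outside [0, 160] -> not filled
(166,-2): col outside [0, 166] -> not filled
(43,7): row=0b101011, col=0b111, row AND col = 0b11 = 3; 3 != 7 -> empty
(130,119): row=0b10000010, col=0b1110111, row AND col = 0b10 = 2; 2 != 119 -> empty
(21,21): row=0b10101, col=0b10101, row AND col = 0b10101 = 21; 21 == 21 -> filled
(111,31): row=0b1101111, col=0b11111, row AND col = 0b1111 = 15; 15 != 31 -> empty
(75,12): row=0b1001011, col=0b1100, row AND col = 0b1000 = 8; 8 != 12 -> empty

Answer: no no no no no no no no no yes no no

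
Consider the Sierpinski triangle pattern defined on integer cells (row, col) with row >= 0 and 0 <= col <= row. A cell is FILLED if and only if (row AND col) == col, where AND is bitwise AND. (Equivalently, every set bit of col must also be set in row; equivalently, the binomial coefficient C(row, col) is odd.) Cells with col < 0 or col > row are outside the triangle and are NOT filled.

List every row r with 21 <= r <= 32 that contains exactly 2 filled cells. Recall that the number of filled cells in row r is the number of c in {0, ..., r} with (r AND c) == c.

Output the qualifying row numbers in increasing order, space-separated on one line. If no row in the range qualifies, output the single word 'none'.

Row r has 2^popcount(r) filled cells, so we need popcount(r) = log2(2) = 1.
Scan r = 21..32 and keep those with exactly 1 one-bits:
r=21=10101 popcount=3 -> skip
r=22=10110 popcount=3 -> skip
r=23=10111 popcount=4 -> skip
r=24=11000 popcount=2 -> skip
r=25=11001 popcount=3 -> skip
r=26=11010 popcount=3 -> skip
r=27=11011 popcount=4 -> skip
r=28=11100 popcount=3 -> skip
r=29=11101 popcount=4 -> skip
r=30=11110 popcount=4 -> skip
r=31=11111 popcount=5 -> skip
r=32=100000 popcount=1 -> KEEP
Kept rows: 32

Answer: 32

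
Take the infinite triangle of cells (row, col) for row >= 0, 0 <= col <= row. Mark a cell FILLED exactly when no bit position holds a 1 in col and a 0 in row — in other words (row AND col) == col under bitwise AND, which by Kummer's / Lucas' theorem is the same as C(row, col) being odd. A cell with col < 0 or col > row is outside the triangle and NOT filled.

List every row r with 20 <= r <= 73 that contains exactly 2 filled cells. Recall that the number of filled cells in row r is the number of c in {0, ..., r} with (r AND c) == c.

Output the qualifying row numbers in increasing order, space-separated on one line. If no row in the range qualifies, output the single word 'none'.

Answer: 32 64

Derivation:
Row r has 2^popcount(r) filled cells, so we need popcount(r) = log2(2) = 1.
Scan r = 20..73 and keep those with exactly 1 one-bits:
r=20=10100 popcount=2 -> skip
r=21=10101 popcount=3 -> skip
r=22=10110 popcount=3 -> skip
r=23=10111 popcount=4 -> skip
r=24=11000 popcount=2 -> skip
r=25=11001 popcount=3 -> skip
r=26=11010 popcount=3 -> skip
r=27=11011 popcount=4 -> skip
r=28=11100 popcount=3 -> skip
r=29=11101 popcount=4 -> skip
r=30=11110 popcount=4 -> skip
r=31=11111 popcount=5 -> skip
r=32=100000 popcount=1 -> KEEP
r=33=100001 popcount=2 -> skip
r=34=100010 popcount=2 -> skip
r=35=100011 popcount=3 -> skip
r=36=100100 popcount=2 -> skip
r=37=100101 popcount=3 -> skip
r=38=100110 popcount=3 -> skip
r=39=100111 popcount=4 -> skip
r=40=101000 popcount=2 -> skip
r=41=101001 popcount=3 -> skip
r=42=101010 popcount=3 -> skip
r=43=101011 popcount=4 -> skip
r=44=101100 popcount=3 -> skip
r=45=101101 popcount=4 -> skip
r=46=101110 popcount=4 -> skip
r=47=101111 popcount=5 -> skip
r=48=110000 popcount=2 -> skip
r=49=110001 popcount=3 -> skip
r=50=110010 popcount=3 -> skip
r=51=110011 popcount=4 -> skip
r=52=110100 popcount=3 -> skip
r=53=110101 popcount=4 -> skip
r=54=110110 popcount=4 -> skip
r=55=110111 popcount=5 -> skip
r=56=111000 popcount=3 -> skip
r=57=111001 popcount=4 -> skip
r=58=111010 popcount=4 -> skip
r=59=111011 popcount=5 -> skip
r=60=111100 popcount=4 -> skip
r=61=111101 popcount=5 -> skip
r=62=111110 popcount=5 -> skip
r=63=111111 popcount=6 -> skip
r=64=1000000 popcount=1 -> KEEP
r=65=1000001 popcount=2 -> skip
r=66=1000010 popcount=2 -> skip
r=67=1000011 popcount=3 -> skip
r=68=1000100 popcount=2 -> skip
r=69=1000101 popcount=3 -> skip
r=70=1000110 popcount=3 -> skip
r=71=1000111 popcount=4 -> skip
r=72=1001000 popcount=2 -> skip
r=73=1001001 popcount=3 -> skip
Kept rows: 32 64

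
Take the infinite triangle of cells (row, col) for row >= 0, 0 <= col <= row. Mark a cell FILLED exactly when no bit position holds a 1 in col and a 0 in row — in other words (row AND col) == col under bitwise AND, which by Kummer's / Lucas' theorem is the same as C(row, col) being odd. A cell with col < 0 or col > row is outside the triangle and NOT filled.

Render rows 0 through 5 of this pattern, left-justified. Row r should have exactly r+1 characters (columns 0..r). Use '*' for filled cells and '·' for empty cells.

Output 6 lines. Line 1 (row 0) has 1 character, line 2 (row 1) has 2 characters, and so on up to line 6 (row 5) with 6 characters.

Answer: *
**
*·*
****
*···*
**··**

Derivation:
r0=0: *
r1=1: **
r2=10: *·*
r3=11: ****
r4=100: *···*
r5=101: **··**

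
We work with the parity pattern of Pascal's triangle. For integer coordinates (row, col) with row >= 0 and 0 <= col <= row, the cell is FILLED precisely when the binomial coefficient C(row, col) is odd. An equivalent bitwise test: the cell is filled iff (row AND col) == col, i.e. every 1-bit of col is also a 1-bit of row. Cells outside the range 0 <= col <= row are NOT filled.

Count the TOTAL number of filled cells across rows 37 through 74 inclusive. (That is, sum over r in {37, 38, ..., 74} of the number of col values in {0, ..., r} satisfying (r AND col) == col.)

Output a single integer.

Answer: 538

Derivation:
r37=100101 pc3: +8 =8
r38=100110 pc3: +8 =16
r39=100111 pc4: +16 =32
r40=101000 pc2: +4 =36
r41=101001 pc3: +8 =44
r42=101010 pc3: +8 =52
r43=101011 pc4: +16 =68
r44=101100 pc3: +8 =76
r45=101101 pc4: +16 =92
r46=101110 pc4: +16 =108
r47=101111 pc5: +32 =140
r48=110000 pc2: +4 =144
r49=110001 pc3: +8 =152
r50=110010 pc3: +8 =160
r51=110011 pc4: +16 =176
r52=110100 pc3: +8 =184
r53=110101 pc4: +16 =200
r54=110110 pc4: +16 =216
r55=110111 pc5: +32 =248
r56=111000 pc3: +8 =256
r57=111001 pc4: +16 =272
r58=111010 pc4: +16 =288
r59=111011 pc5: +32 =320
r60=111100 pc4: +16 =336
r61=111101 pc5: +32 =368
r62=111110 pc5: +32 =400
r63=111111 pc6: +64 =464
r64=1000000 pc1: +2 =466
r65=1000001 pc2: +4 =470
r66=1000010 pc2: +4 =474
r67=1000011 pc3: +8 =482
r68=1000100 pc2: +4 =486
r69=1000101 pc3: +8 =494
r70=1000110 pc3: +8 =502
r71=1000111 pc4: +16 =518
r72=1001000 pc2: +4 =522
r73=1001001 pc3: +8 =530
r74=1001010 pc3: +8 =538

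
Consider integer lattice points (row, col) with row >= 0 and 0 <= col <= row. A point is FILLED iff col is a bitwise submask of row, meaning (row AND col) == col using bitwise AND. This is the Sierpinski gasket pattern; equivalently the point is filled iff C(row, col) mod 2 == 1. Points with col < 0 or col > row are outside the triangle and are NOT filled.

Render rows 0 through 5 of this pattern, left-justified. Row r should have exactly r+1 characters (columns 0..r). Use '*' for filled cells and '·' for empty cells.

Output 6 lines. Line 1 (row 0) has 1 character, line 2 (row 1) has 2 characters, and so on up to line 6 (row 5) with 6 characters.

r0=0: *
r1=1: **
r2=10: *·*
r3=11: ****
r4=100: *···*
r5=101: **··**

Answer: *
**
*·*
****
*···*
**··**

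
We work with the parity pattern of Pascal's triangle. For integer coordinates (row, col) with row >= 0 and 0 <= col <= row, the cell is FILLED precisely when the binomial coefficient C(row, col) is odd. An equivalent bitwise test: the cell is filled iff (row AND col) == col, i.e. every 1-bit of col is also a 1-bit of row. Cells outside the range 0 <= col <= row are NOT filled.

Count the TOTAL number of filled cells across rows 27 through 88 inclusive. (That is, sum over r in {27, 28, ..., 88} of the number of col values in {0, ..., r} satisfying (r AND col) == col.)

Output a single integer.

Answer: 852

Derivation:
r27=11011 pc4: +16 =16
r28=11100 pc3: +8 =24
r29=11101 pc4: +16 =40
r30=11110 pc4: +16 =56
r31=11111 pc5: +32 =88
r32=100000 pc1: +2 =90
r33=100001 pc2: +4 =94
r34=100010 pc2: +4 =98
r35=100011 pc3: +8 =106
r36=100100 pc2: +4 =110
r37=100101 pc3: +8 =118
r38=100110 pc3: +8 =126
r39=100111 pc4: +16 =142
r40=101000 pc2: +4 =146
r41=101001 pc3: +8 =154
r42=101010 pc3: +8 =162
r43=101011 pc4: +16 =178
r44=101100 pc3: +8 =186
r45=101101 pc4: +16 =202
r46=101110 pc4: +16 =218
r47=101111 pc5: +32 =250
r48=110000 pc2: +4 =254
r49=110001 pc3: +8 =262
r50=110010 pc3: +8 =270
r51=110011 pc4: +16 =286
r52=110100 pc3: +8 =294
r53=110101 pc4: +16 =310
r54=110110 pc4: +16 =326
r55=110111 pc5: +32 =358
r56=111000 pc3: +8 =366
r57=111001 pc4: +16 =382
r58=111010 pc4: +16 =398
r59=111011 pc5: +32 =430
r60=111100 pc4: +16 =446
r61=111101 pc5: +32 =478
r62=111110 pc5: +32 =510
r63=111111 pc6: +64 =574
r64=1000000 pc1: +2 =576
r65=1000001 pc2: +4 =580
r66=1000010 pc2: +4 =584
r67=1000011 pc3: +8 =592
r68=1000100 pc2: +4 =596
r69=1000101 pc3: +8 =604
r70=1000110 pc3: +8 =612
r71=1000111 pc4: +16 =628
r72=1001000 pc2: +4 =632
r73=1001001 pc3: +8 =640
r74=1001010 pc3: +8 =648
r75=1001011 pc4: +16 =664
r76=1001100 pc3: +8 =672
r77=1001101 pc4: +16 =688
r78=1001110 pc4: +16 =704
r79=1001111 pc5: +32 =736
r80=1010000 pc2: +4 =740
r81=1010001 pc3: +8 =748
r82=1010010 pc3: +8 =756
r83=1010011 pc4: +16 =772
r84=1010100 pc3: +8 =780
r85=1010101 pc4: +16 =796
r86=1010110 pc4: +16 =812
r87=1010111 pc5: +32 =844
r88=1011000 pc3: +8 =852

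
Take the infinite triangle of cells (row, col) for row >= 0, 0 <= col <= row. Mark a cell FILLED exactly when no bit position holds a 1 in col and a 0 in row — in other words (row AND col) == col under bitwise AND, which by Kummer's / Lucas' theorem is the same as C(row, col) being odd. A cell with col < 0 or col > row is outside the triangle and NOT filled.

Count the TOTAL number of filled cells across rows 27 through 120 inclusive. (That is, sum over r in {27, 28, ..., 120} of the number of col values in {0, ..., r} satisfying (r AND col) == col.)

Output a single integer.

Answer: 1616

Derivation:
r27=11011 pc4: +16 =16
r28=11100 pc3: +8 =24
r29=11101 pc4: +16 =40
r30=11110 pc4: +16 =56
r31=11111 pc5: +32 =88
r32=100000 pc1: +2 =90
r33=100001 pc2: +4 =94
r34=100010 pc2: +4 =98
r35=100011 pc3: +8 =106
r36=100100 pc2: +4 =110
r37=100101 pc3: +8 =118
r38=100110 pc3: +8 =126
r39=100111 pc4: +16 =142
r40=101000 pc2: +4 =146
r41=101001 pc3: +8 =154
r42=101010 pc3: +8 =162
r43=101011 pc4: +16 =178
r44=101100 pc3: +8 =186
r45=101101 pc4: +16 =202
r46=101110 pc4: +16 =218
r47=101111 pc5: +32 =250
r48=110000 pc2: +4 =254
r49=110001 pc3: +8 =262
r50=110010 pc3: +8 =270
r51=110011 pc4: +16 =286
r52=110100 pc3: +8 =294
r53=110101 pc4: +16 =310
r54=110110 pc4: +16 =326
r55=110111 pc5: +32 =358
r56=111000 pc3: +8 =366
r57=111001 pc4: +16 =382
r58=111010 pc4: +16 =398
r59=111011 pc5: +32 =430
r60=111100 pc4: +16 =446
r61=111101 pc5: +32 =478
r62=111110 pc5: +32 =510
r63=111111 pc6: +64 =574
r64=1000000 pc1: +2 =576
r65=1000001 pc2: +4 =580
r66=1000010 pc2: +4 =584
r67=1000011 pc3: +8 =592
r68=1000100 pc2: +4 =596
r69=1000101 pc3: +8 =604
r70=1000110 pc3: +8 =612
r71=1000111 pc4: +16 =628
r72=1001000 pc2: +4 =632
r73=1001001 pc3: +8 =640
r74=1001010 pc3: +8 =648
r75=1001011 pc4: +16 =664
r76=1001100 pc3: +8 =672
r77=1001101 pc4: +16 =688
r78=1001110 pc4: +16 =704
r79=1001111 pc5: +32 =736
r80=1010000 pc2: +4 =740
r81=1010001 pc3: +8 =748
r82=1010010 pc3: +8 =756
r83=1010011 pc4: +16 =772
r84=1010100 pc3: +8 =780
r85=1010101 pc4: +16 =796
r86=1010110 pc4: +16 =812
r87=1010111 pc5: +32 =844
r88=1011000 pc3: +8 =852
r89=1011001 pc4: +16 =868
r90=1011010 pc4: +16 =884
r91=1011011 pc5: +32 =916
r92=1011100 pc4: +16 =932
r93=1011101 pc5: +32 =964
r94=1011110 pc5: +32 =996
r95=1011111 pc6: +64 =1060
r96=1100000 pc2: +4 =1064
r97=1100001 pc3: +8 =1072
r98=1100010 pc3: +8 =1080
r99=1100011 pc4: +16 =1096
r100=1100100 pc3: +8 =1104
r101=1100101 pc4: +16 =1120
r102=1100110 pc4: +16 =1136
r103=1100111 pc5: +32 =1168
r104=1101000 pc3: +8 =1176
r105=1101001 pc4: +16 =1192
r106=1101010 pc4: +16 =1208
r107=1101011 pc5: +32 =1240
r108=1101100 pc4: +16 =1256
r109=1101101 pc5: +32 =1288
r110=1101110 pc5: +32 =1320
r111=1101111 pc6: +64 =1384
r112=1110000 pc3: +8 =1392
r113=1110001 pc4: +16 =1408
r114=1110010 pc4: +16 =1424
r115=1110011 pc5: +32 =1456
r116=1110100 pc4: +16 =1472
r117=1110101 pc5: +32 =1504
r118=1110110 pc5: +32 =1536
r119=1110111 pc6: +64 =1600
r120=1111000 pc4: +16 =1616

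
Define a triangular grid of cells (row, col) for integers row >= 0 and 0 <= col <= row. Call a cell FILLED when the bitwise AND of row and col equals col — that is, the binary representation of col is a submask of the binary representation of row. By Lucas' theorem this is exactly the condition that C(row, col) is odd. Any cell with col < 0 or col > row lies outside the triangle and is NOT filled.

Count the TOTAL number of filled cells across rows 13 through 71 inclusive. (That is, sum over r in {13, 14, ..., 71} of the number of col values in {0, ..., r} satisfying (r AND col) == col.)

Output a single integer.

r13=1101 pc3: +8 =8
r14=1110 pc3: +8 =16
r15=1111 pc4: +16 =32
r16=10000 pc1: +2 =34
r17=10001 pc2: +4 =38
r18=10010 pc2: +4 =42
r19=10011 pc3: +8 =50
r20=10100 pc2: +4 =54
r21=10101 pc3: +8 =62
r22=10110 pc3: +8 =70
r23=10111 pc4: +16 =86
r24=11000 pc2: +4 =90
r25=11001 pc3: +8 =98
r26=11010 pc3: +8 =106
r27=11011 pc4: +16 =122
r28=11100 pc3: +8 =130
r29=11101 pc4: +16 =146
r30=11110 pc4: +16 =162
r31=11111 pc5: +32 =194
r32=100000 pc1: +2 =196
r33=100001 pc2: +4 =200
r34=100010 pc2: +4 =204
r35=100011 pc3: +8 =212
r36=100100 pc2: +4 =216
r37=100101 pc3: +8 =224
r38=100110 pc3: +8 =232
r39=100111 pc4: +16 =248
r40=101000 pc2: +4 =252
r41=101001 pc3: +8 =260
r42=101010 pc3: +8 =268
r43=101011 pc4: +16 =284
r44=101100 pc3: +8 =292
r45=101101 pc4: +16 =308
r46=101110 pc4: +16 =324
r47=101111 pc5: +32 =356
r48=110000 pc2: +4 =360
r49=110001 pc3: +8 =368
r50=110010 pc3: +8 =376
r51=110011 pc4: +16 =392
r52=110100 pc3: +8 =400
r53=110101 pc4: +16 =416
r54=110110 pc4: +16 =432
r55=110111 pc5: +32 =464
r56=111000 pc3: +8 =472
r57=111001 pc4: +16 =488
r58=111010 pc4: +16 =504
r59=111011 pc5: +32 =536
r60=111100 pc4: +16 =552
r61=111101 pc5: +32 =584
r62=111110 pc5: +32 =616
r63=111111 pc6: +64 =680
r64=1000000 pc1: +2 =682
r65=1000001 pc2: +4 =686
r66=1000010 pc2: +4 =690
r67=1000011 pc3: +8 =698
r68=1000100 pc2: +4 =702
r69=1000101 pc3: +8 =710
r70=1000110 pc3: +8 =718
r71=1000111 pc4: +16 =734

Answer: 734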